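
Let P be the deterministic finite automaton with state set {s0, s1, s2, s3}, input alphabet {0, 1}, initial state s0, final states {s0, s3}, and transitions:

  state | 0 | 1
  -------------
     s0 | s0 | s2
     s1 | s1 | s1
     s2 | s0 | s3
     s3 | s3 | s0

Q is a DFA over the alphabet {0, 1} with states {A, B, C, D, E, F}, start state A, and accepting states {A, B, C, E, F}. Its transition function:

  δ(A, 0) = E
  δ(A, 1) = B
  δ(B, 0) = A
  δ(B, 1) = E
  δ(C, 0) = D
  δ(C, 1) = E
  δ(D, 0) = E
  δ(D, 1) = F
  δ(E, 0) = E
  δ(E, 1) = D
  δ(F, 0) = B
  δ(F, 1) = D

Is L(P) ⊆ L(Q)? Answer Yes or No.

No

The string 111 is in L(P) but not in L(Q).
So L(P) ⊄ L(Q).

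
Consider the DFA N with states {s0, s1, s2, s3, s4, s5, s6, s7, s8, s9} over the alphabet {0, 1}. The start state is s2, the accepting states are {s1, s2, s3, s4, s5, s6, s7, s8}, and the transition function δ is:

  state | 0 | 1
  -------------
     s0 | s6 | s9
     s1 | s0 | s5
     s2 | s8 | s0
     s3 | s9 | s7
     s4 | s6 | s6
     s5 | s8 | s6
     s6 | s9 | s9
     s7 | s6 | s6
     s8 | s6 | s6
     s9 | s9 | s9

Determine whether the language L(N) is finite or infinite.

The useful states (reachable from s2 and able to reach an accepting state) are {s0, s2, s6, s8}.
Restricted to these states the transition graph has no cycle, so every accepting path has bounded length and L is finite.

finite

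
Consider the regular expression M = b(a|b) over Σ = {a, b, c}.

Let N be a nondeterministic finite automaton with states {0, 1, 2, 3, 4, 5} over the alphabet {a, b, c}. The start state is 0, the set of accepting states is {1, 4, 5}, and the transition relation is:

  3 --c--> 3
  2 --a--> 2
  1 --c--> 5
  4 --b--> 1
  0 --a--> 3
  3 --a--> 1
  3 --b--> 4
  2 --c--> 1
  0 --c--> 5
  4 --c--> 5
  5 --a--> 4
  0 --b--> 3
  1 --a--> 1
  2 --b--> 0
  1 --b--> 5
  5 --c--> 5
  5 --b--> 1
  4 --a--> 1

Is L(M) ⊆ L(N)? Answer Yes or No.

Yes

Converting the expression M to a DFA (subset construction, then merging equivalent states) gives the minimal DFA with states {m0, m1, m2, m3}, start state m0, accepting states {m3} and transitions m0: a→m1, b→m2, c→m1; m1: a→m1, b→m1, c→m1; m2: a→m3, b→m3, c→m1; m3: a→m1, b→m1, c→m1.
Exploring the product automaton M × N from the start pair (m0, 0), following both machines on each input symbol, reaches 8 state pairs: (m0, 0), (m1, 3), (m2, 3), (m1, 5), (m1, 1), (m1, 4), (m3, 1), (m3, 4).
M accepts in {m3} and N accepts in {1, 4, 5}. The reachable pairs whose M-component is accepting are (m3, 1), (m3, 4); in each of them the N-component is accepting too, so the product for L(M) \ L(N) (M-component accepting, N-component rejecting) has no reachable accepting pair and the difference is empty.
Hence every string in L(M) is also in L(N).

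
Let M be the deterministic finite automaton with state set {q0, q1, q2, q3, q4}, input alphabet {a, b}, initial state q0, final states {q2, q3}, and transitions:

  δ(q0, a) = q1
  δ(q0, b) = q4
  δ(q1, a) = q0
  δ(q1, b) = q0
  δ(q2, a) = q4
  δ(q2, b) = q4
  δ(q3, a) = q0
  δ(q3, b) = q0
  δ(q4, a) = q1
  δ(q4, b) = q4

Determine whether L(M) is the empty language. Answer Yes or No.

Yes

The states reachable from the start state are {q0, q1, q4}.
None of the accepting states {q2, q3} is reachable, so no string is accepted and L(M) = ∅.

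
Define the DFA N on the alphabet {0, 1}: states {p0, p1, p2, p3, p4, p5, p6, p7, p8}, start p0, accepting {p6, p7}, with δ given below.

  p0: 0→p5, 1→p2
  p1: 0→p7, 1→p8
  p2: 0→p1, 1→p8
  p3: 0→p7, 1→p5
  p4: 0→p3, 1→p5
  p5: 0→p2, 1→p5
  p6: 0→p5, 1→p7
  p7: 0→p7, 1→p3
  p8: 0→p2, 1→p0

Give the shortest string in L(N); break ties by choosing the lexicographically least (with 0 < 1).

100

A breadth-first search from p0 reaches an accepting state first via the path p0 → p2 → p1 → p7 on input 100.
No string of length < 3 is accepted (BFS exhausts all shorter strings without reaching an accepting state), and 100 is the lexicographically least accepting string of length 3.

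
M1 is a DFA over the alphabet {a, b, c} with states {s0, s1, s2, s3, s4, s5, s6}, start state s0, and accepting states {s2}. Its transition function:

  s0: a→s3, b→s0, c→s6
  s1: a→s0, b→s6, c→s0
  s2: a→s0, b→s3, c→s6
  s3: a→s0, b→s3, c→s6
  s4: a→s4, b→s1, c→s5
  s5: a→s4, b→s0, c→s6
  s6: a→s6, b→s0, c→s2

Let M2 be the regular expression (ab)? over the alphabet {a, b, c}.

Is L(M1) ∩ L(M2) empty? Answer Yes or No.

Converting the expression M2 to a DFA (subset construction, then merging equivalent states) gives the minimal DFA with states {r0, r1, r2, r3}, start state r0, accepting states {r0, r3} and transitions r0: a→r1, b→r2, c→r2; r1: a→r2, b→r3, c→r2; r2: a→r2, b→r2, c→r2; r3: a→r2, b→r2, c→r2.
Exploring the product automaton M1 × M2 from the start pair (s0, r0), following both machines on each input symbol, reaches 7 state pairs: (s0, r0), (s3, r1), (s0, r2), (s6, r2), (s3, r3), (s3, r2), (s2, r2).
M1 accepts in {s2} and M2 accepts in {r0, r3}; no reachable pair has both components accepting, so no string drives both machines to acceptance simultaneously and L(M1) ∩ L(M2) = ∅.
So no string is accepted by both, and the intersection is empty.

Yes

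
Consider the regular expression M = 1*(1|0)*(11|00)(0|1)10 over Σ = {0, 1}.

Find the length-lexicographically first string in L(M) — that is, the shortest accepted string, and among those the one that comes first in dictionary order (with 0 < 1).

By inspection of the expression, no string of length less than 5 matches, and 00010 is the lexicographically first match of length 5.

00010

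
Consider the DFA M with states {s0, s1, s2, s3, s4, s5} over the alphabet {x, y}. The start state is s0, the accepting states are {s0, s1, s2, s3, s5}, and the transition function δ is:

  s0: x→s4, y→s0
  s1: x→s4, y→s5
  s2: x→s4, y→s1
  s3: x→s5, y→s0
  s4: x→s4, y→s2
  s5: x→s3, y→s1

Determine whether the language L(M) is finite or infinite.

infinite

State s0 is reachable from the start and can reach an accepting state, and it lies on the cycle s0 → s0.
Traversing that cycle any number of times yields accepted strings of unbounded length, so the language is infinite.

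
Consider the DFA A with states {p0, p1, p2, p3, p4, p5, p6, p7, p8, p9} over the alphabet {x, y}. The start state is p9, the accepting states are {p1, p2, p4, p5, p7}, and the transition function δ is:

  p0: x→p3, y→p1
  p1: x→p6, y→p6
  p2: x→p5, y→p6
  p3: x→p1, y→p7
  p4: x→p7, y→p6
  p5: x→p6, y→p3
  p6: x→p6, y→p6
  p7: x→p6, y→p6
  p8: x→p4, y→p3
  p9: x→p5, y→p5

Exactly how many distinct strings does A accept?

6

The useful subgraph on states {p1, p3, p5, p7, p9} is acyclic, so L(A) is finite; the longest accepting path visits 4 useful states, giving maximum string length 3.
Counting accepting paths from p9 by length: 2 of length 1, 4 of length 3. Total 6.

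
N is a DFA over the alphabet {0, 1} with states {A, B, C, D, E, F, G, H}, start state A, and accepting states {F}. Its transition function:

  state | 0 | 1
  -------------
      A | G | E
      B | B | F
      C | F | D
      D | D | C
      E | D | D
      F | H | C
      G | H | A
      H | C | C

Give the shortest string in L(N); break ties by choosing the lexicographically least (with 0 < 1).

A breadth-first search from A reaches an accepting state first via the path A → G → H → C → F on input 0000.
No string of length < 4 is accepted (BFS exhausts all shorter strings without reaching an accepting state), and 0000 is the lexicographically least accepting string of length 4.

0000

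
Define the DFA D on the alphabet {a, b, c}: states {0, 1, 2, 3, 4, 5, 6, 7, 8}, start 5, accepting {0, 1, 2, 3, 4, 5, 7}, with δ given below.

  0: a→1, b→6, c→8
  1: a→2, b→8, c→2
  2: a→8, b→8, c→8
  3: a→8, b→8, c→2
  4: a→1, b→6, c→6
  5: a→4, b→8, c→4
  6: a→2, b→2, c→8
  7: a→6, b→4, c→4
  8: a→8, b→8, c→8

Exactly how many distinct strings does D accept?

The useful subgraph on states {1, 2, 4, 5, 6} is acyclic, so L(D) is finite; the longest accepting path visits 4 useful states, giving maximum string length 3.
Counting accepting paths from 5 by length: 1 of length 0, 2 of length 1, 2 of length 2, 12 of length 3. Total 17.

17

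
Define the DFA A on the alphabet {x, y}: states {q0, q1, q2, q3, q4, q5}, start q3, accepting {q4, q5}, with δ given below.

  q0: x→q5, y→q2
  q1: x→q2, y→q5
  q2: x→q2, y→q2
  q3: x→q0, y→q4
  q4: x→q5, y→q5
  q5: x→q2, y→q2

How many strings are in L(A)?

The useful subgraph on states {q0, q3, q4, q5} is acyclic, so L(A) is finite; the longest accepting path visits 3 useful states, giving maximum string length 2.
Counting accepting paths from q3 by length: 1 of length 1, 3 of length 2. Total 4.

4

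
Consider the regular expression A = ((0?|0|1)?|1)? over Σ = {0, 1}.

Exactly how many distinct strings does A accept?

The expression has no Kleene star, so L(A) is finite. Expanding the alternatives gives {ε, 0, 1}.
That is 1 of length 0, 2 of length 1: 3 strings in all.

3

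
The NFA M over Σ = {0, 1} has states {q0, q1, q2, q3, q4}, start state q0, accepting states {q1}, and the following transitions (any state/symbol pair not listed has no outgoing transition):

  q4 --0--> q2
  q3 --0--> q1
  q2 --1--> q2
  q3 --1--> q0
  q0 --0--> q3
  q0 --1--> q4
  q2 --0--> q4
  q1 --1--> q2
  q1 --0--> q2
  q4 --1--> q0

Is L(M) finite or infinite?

infinite

State q0 is reachable from the start and can reach an accepting state, and it lies on the cycle q0 → q3 → q0.
Traversing that cycle any number of times yields accepted strings of unbounded length, so the language is infinite.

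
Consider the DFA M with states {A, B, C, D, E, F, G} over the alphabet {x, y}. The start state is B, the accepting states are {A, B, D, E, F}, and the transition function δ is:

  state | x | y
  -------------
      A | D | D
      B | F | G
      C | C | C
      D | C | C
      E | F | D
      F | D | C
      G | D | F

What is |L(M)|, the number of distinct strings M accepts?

6

The useful subgraph on states {B, D, F, G} is acyclic, so L(M) is finite; the longest accepting path visits 4 useful states, giving maximum string length 3.
Counting accepting paths from B by length: 1 of length 0, 1 of length 1, 3 of length 2, 1 of length 3. Total 6.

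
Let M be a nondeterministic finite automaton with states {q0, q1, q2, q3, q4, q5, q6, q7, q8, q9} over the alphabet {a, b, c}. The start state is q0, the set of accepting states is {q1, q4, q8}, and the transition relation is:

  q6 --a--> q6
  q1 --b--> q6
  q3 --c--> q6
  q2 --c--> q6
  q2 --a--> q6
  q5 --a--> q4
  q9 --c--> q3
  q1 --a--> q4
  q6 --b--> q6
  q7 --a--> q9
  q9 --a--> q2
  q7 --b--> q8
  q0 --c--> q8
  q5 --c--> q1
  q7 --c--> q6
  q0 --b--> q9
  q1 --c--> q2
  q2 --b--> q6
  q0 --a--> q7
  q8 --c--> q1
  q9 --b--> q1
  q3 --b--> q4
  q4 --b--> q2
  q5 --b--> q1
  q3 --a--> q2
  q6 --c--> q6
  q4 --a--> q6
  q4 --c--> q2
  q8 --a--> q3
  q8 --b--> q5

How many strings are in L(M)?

The useful subgraph on states {q0, q1, q3, q4, q5, q7, q8, q9} is acyclic, so L(M) is finite; the longest accepting path visits 6 useful states, giving maximum string length 5.
Counting accepting paths from q0 by length: 1 of length 1, 3 of length 2, 9 of length 3, 9 of length 4, 2 of length 5. Total 24.

24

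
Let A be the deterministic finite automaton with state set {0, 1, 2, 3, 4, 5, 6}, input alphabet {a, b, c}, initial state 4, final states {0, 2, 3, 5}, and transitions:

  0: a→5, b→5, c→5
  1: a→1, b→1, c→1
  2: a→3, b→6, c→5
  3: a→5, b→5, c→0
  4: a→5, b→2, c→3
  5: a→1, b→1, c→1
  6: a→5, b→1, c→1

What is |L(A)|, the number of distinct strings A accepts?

18

The useful subgraph on states {0, 2, 3, 4, 5, 6} is acyclic, so L(A) is finite; the longest accepting path visits 5 useful states, giving maximum string length 4.
Counting accepting paths from 4 by length: 3 of length 1, 5 of length 2, 7 of length 3, 3 of length 4. Total 18.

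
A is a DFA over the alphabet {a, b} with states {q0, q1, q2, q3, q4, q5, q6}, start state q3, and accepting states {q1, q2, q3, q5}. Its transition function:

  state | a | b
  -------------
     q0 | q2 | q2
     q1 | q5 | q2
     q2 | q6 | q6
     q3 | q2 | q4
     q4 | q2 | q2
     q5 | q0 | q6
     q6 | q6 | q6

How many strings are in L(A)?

4

The useful subgraph on states {q2, q3, q4} is acyclic, so L(A) is finite; the longest accepting path visits 3 useful states, giving maximum string length 2.
Counting accepting paths from q3 by length: 1 of length 0, 1 of length 1, 2 of length 2. Total 4.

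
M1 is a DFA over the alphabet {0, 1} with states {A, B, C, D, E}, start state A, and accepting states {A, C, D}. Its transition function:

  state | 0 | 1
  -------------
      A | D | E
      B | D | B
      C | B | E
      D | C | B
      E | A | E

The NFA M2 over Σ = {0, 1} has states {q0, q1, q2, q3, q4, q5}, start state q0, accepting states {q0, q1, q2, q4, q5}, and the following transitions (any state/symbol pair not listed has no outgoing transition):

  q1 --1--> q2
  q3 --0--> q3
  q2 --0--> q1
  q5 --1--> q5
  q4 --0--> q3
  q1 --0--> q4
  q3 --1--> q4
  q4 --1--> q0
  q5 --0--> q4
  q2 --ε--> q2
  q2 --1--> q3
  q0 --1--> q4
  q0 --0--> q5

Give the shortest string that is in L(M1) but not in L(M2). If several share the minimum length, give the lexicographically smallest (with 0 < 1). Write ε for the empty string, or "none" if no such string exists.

The string 10 is accepted by M1 but not by M2.
No shorter string lies in the difference, and 10 is the lexicographically first length-2 string in L(M1) \ L(M2).

10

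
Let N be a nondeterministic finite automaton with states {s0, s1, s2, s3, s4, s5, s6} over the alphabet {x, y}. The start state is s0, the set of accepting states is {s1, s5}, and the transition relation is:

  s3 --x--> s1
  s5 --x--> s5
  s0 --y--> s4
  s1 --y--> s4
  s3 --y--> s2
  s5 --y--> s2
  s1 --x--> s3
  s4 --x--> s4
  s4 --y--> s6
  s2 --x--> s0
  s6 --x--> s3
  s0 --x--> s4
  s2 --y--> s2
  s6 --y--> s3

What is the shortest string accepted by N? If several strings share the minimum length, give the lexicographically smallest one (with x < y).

A breadth-first search from s0 reaches an accepting state first via the path s0 → s4 → s6 → s3 → s1 on input xyxx.
No string of length < 4 is accepted (BFS exhausts all shorter strings without reaching an accepting state), and xyxx is the lexicographically least accepting string of length 4.

xyxx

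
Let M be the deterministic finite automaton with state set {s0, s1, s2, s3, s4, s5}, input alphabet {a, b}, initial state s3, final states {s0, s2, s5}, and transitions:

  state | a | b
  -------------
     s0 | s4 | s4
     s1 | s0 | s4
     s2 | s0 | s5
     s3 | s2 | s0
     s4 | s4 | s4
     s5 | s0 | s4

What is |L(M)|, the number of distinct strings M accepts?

5

The useful subgraph on states {s0, s2, s3, s5} is acyclic, so L(M) is finite; the longest accepting path visits 4 useful states, giving maximum string length 3.
Counting accepting paths from s3 by length: 2 of length 1, 2 of length 2, 1 of length 3. Total 5.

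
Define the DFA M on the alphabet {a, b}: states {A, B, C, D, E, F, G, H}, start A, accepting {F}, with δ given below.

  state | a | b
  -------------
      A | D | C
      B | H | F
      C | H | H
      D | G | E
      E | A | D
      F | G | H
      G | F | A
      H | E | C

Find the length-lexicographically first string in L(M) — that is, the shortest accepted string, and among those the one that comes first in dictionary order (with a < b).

A breadth-first search from A reaches an accepting state first via the path A → D → G → F on input aaa.
No string of length < 3 is accepted (BFS exhausts all shorter strings without reaching an accepting state), and aaa is the lexicographically least accepting string of length 3.

aaa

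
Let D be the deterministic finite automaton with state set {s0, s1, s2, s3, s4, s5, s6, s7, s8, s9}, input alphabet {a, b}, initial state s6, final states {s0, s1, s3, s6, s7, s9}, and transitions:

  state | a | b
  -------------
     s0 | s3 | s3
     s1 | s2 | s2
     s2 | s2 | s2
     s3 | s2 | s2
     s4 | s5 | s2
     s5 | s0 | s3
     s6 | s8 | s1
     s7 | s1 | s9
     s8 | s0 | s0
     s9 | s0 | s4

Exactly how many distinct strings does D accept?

The useful subgraph on states {s0, s1, s3, s6, s8} is acyclic, so L(D) is finite; the longest accepting path visits 4 useful states, giving maximum string length 3.
Counting accepting paths from s6 by length: 1 of length 0, 1 of length 1, 2 of length 2, 4 of length 3. Total 8.

8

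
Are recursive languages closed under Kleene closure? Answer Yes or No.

Yes

For an input w of length n, decide by dynamic programming over positions 0..n whether w factors into blocks from L, calling the decider for L on each of the O(n²) substrings; every call halts, so this decides L*.
So the recursive languages are closed under Kleene star.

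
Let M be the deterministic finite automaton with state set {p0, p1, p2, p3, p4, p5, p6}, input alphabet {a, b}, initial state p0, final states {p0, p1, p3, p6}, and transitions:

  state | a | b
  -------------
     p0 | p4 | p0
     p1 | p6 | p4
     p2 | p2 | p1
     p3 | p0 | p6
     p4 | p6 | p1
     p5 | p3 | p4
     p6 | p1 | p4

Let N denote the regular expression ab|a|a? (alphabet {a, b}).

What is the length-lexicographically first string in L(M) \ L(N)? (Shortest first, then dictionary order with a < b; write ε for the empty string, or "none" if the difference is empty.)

b

The string b is accepted by M but not by N.
No shorter string lies in the difference, and b is the lexicographically first length-1 string in L(M) \ L(N).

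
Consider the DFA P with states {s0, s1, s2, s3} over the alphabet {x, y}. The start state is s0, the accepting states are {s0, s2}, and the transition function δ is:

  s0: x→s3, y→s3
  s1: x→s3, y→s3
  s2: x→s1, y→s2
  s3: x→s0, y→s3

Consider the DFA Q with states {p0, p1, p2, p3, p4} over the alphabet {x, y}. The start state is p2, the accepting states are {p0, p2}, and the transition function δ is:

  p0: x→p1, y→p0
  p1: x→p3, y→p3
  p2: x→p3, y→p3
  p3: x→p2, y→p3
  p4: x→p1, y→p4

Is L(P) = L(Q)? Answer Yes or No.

Yes

Exploring the product automaton P × Q from the start pair (s0, p2), following both machines on each input symbol, reaches 2 state pairs: (s0, p2), (s3, p3).
P accepts in {s0, s2} and Q accepts in {p0, p2}. In every reachable pair the two components are either both accepting — (s0, p2) — or both non-accepting, so no string is accepted by exactly one of the machines: L(P) \ L(Q) and L(Q) \ L(P) are both empty.
Hence every string is accepted by P iff it is accepted by Q, and the two languages coincide.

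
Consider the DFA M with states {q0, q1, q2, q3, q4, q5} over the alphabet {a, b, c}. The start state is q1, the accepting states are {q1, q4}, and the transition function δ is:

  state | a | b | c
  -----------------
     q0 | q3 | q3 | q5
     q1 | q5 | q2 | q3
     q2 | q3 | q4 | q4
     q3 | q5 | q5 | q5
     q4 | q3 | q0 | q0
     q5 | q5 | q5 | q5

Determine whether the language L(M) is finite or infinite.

The useful states (reachable from q1 and able to reach an accepting state) are {q1, q2, q4}.
Restricted to these states the transition graph has no cycle, so every accepting path has bounded length and L is finite.

finite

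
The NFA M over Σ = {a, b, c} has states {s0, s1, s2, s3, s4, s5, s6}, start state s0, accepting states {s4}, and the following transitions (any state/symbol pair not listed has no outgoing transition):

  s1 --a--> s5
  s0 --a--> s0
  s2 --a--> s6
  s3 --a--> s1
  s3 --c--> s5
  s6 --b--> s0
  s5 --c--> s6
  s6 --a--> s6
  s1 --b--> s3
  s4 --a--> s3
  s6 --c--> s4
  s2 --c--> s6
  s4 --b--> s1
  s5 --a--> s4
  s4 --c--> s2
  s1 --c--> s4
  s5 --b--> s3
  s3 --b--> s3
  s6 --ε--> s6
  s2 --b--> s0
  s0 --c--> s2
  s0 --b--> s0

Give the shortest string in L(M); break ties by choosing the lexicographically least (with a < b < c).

cac

A breadth-first search from s0 reaches an accepting state first via the path s0 → s2 → s6 → s4 on input cac.
No string of length < 3 is accepted (BFS exhausts all shorter strings without reaching an accepting state), and cac is the lexicographically least accepting string of length 3.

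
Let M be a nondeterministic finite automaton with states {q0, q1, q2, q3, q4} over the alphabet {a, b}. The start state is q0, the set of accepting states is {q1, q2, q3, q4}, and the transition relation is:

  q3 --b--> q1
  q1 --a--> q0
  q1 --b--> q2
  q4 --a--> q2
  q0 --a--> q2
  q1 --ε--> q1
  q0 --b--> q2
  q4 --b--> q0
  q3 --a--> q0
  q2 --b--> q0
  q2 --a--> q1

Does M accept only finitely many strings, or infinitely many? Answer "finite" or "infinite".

State q0 is reachable from the start and can reach an accepting state, and it lies on the cycle q0 → q2 → q0.
Traversing that cycle any number of times yields accepted strings of unbounded length, so the language is infinite.

infinite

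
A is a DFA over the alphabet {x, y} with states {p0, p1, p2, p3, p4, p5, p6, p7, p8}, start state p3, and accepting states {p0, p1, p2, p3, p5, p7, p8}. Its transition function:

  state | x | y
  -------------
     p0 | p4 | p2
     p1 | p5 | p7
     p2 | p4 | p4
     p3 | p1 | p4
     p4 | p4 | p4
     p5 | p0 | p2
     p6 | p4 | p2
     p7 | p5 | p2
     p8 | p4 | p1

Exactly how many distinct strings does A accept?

12

The useful subgraph on states {p0, p1, p2, p3, p5, p7} is acyclic, so L(A) is finite; the longest accepting path visits 6 useful states, giving maximum string length 5.
Counting accepting paths from p3 by length: 1 of length 0, 1 of length 1, 2 of length 2, 4 of length 3, 3 of length 4, 1 of length 5. Total 12.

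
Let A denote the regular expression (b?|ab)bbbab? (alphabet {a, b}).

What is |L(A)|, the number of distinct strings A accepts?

6

The expression has no Kleene star, so L(A) is finite. Expanding the alternatives gives {bbba, bbbab, bbbba, abbbba, bbbbab, abbbbab}.
That is 1 of length 4, 2 of length 5, 2 of length 6, 1 of length 7: 6 strings in all.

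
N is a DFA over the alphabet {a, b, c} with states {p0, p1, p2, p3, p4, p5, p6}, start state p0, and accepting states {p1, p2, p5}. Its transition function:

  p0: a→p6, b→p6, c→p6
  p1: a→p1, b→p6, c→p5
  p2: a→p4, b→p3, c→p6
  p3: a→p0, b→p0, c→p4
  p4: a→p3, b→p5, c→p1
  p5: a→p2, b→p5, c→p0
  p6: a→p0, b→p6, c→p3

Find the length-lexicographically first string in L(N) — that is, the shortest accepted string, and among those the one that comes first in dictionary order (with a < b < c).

A breadth-first search from p0 reaches an accepting state first via the path p0 → p6 → p3 → p4 → p5 on input accb.
No string of length < 4 is accepted (BFS exhausts all shorter strings without reaching an accepting state), and accb is the lexicographically least accepting string of length 4.

accb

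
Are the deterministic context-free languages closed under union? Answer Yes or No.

{aⁿbⁿ : n≥0} and {aⁿb²ⁿ : n≥0} are each accepted by a deterministic PDA (push the a's; pop one per b, respectively one per two b's), but their union U is not. Suppose a DPDA M accepted U. Being deterministic, M has a single run on aⁿb²ⁿ, and since aⁿbⁿ ∈ U that run passes through an accepting configuration right after consuming the prefix aⁿbⁿ and then goes on to accept again after n more b's. Build an ordinary (nondeterministic) PDA M′ that simulates M on a's and b's and, at any moment when M is in an accepting state, may switch to a second mode in which it reads only c's, feeding each c to M as a b; M′ accepts when M does. Then M′ accepts aⁱbʲcᵏ (k≥1) exactly when both aⁱbʲ ∈ U and aⁱbʲ⁺ᵏ ∈ U, and checking the four cases (i=j or j=2i, combined with j+k=i or j+k=2i) leaves only i=j=k: so L(M′) ∩ a*b*c⁺ = {aⁿbⁿcⁿ : n≥1} would be context-free, which it is not (pumping lemma) — contradiction. (The union is an unambiguous CFL; it is determinism, not unambiguity, that fails.)

No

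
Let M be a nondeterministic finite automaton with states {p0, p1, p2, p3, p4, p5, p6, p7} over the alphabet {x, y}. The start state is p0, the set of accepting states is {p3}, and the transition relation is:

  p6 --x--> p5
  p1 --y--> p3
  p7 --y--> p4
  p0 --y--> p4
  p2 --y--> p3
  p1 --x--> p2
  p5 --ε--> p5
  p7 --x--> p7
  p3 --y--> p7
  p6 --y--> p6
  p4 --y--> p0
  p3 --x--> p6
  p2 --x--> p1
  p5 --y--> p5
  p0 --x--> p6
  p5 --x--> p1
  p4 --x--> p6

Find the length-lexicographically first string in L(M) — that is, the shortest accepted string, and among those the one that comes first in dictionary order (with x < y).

xxxy

A breadth-first search from p0 reaches an accepting state first via the path p0 → p6 → p5 → p1 → p3 on input xxxy.
No string of length < 4 is accepted (BFS exhausts all shorter strings without reaching an accepting state), and xxxy is the lexicographically least accepting string of length 4.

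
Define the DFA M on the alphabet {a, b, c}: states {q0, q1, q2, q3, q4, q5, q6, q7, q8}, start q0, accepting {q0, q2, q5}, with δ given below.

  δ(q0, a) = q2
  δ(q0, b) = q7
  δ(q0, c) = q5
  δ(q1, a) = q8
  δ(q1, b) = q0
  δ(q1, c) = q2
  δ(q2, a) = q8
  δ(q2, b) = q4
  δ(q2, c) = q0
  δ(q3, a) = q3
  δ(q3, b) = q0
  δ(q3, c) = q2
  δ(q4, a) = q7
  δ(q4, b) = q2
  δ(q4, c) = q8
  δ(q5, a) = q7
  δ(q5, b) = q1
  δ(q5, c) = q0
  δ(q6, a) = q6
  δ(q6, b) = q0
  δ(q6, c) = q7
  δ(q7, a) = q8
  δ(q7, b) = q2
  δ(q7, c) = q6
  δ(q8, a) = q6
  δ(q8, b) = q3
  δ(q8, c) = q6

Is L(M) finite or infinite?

State q0 is reachable from the start and can reach an accepting state, and it lies on the cycle q0 → q2 → q8 → q3 → q0.
Traversing that cycle any number of times yields accepted strings of unbounded length, so the language is infinite.

infinite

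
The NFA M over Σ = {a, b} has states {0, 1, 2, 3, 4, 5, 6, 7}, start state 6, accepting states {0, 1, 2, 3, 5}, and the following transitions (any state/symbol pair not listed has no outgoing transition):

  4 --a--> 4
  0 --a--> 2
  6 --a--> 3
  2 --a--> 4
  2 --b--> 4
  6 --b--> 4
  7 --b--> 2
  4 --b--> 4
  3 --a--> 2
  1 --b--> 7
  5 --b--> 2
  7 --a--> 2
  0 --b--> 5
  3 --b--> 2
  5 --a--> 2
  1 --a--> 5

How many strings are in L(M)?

The useful subgraph on states {2, 3, 6} is acyclic, so L(M) is finite; the longest accepting path visits 3 useful states, giving maximum string length 2.
Counting accepting paths from 6 by length: 1 of length 1, 2 of length 2. Total 3.

3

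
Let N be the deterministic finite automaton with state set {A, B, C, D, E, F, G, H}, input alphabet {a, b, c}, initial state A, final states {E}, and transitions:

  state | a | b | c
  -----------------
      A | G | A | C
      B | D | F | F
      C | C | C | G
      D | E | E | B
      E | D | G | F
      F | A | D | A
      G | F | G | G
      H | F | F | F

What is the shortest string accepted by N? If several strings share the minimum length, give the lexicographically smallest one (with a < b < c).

A breadth-first search from A reaches an accepting state first via the path A → G → F → D → E on input aaba.
No string of length < 4 is accepted (BFS exhausts all shorter strings without reaching an accepting state), and aaba is the lexicographically least accepting string of length 4.

aaba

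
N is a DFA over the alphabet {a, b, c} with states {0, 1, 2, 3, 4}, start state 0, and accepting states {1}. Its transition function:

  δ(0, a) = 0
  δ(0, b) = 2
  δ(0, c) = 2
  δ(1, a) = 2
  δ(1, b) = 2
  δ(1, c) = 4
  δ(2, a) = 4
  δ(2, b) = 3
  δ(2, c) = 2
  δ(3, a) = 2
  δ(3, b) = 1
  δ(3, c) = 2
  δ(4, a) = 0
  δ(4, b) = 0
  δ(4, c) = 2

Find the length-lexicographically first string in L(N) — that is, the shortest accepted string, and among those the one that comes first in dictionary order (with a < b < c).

A breadth-first search from 0 reaches an accepting state first via the path 0 → 2 → 3 → 1 on input bbb.
No string of length < 3 is accepted (BFS exhausts all shorter strings without reaching an accepting state), and bbb is the lexicographically least accepting string of length 3.

bbb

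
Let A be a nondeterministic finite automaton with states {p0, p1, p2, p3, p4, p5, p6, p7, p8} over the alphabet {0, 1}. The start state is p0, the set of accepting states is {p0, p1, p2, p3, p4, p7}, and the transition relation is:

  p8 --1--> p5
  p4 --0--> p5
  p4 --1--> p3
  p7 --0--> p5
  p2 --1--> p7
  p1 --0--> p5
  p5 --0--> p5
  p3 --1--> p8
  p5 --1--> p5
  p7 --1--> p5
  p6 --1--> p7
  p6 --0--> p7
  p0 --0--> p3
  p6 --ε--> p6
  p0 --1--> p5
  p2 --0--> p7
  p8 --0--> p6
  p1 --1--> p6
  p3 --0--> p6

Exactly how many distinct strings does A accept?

6

The useful subgraph on states {p0, p3, p6, p7, p8} is acyclic, so L(A) is finite; the longest accepting path visits 5 useful states, giving maximum string length 4.
Counting accepting paths from p0 by length: 1 of length 0, 1 of length 1, 2 of length 3, 2 of length 4. Total 6.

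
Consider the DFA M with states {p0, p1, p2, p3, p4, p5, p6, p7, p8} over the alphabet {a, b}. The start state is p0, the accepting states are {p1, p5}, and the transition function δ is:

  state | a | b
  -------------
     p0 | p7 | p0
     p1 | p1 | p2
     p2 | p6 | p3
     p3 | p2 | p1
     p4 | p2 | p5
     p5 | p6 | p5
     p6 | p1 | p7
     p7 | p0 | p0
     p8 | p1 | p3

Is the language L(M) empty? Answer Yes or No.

Yes

The states reachable from the start state are {p0, p7}.
None of the accepting states {p1, p5} is reachable, so no string is accepted and L(M) = ∅.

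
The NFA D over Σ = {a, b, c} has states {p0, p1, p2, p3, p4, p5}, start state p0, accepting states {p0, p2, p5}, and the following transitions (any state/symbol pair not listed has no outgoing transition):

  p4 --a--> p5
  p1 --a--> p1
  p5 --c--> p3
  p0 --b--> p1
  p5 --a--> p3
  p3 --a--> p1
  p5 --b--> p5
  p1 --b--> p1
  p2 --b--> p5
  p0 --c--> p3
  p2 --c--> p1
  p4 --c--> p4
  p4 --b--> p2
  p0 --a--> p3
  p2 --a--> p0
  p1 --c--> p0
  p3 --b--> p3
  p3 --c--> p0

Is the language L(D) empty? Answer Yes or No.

The empty string ε is accepted: the run p0 ends in the accepting state p0.
Since at least one string is accepted, L(D) is not empty.

No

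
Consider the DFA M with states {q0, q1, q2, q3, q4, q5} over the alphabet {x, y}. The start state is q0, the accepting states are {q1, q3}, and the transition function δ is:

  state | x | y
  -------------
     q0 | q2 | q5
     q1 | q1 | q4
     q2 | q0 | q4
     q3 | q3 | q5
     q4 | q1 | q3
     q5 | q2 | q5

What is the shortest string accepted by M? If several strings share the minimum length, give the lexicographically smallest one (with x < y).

A breadth-first search from q0 reaches an accepting state first via the path q0 → q2 → q4 → q1 on input xyx.
No string of length < 3 is accepted (BFS exhausts all shorter strings without reaching an accepting state), and xyx is the lexicographically least accepting string of length 3.

xyx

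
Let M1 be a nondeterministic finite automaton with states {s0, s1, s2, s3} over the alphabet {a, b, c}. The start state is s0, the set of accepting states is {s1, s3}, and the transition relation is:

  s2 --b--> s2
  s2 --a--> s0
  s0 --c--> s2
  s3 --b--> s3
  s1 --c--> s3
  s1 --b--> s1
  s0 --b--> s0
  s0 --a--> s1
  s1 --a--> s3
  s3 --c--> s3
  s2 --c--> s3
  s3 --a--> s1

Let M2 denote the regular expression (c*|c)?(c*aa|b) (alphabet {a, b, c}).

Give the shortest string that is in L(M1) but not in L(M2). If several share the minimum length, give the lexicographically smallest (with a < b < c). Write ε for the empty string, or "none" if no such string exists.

The string a is accepted by M1 but not by M2.
No shorter string lies in the difference, and a is the lexicographically first length-1 string in L(M1) \ L(M2).

a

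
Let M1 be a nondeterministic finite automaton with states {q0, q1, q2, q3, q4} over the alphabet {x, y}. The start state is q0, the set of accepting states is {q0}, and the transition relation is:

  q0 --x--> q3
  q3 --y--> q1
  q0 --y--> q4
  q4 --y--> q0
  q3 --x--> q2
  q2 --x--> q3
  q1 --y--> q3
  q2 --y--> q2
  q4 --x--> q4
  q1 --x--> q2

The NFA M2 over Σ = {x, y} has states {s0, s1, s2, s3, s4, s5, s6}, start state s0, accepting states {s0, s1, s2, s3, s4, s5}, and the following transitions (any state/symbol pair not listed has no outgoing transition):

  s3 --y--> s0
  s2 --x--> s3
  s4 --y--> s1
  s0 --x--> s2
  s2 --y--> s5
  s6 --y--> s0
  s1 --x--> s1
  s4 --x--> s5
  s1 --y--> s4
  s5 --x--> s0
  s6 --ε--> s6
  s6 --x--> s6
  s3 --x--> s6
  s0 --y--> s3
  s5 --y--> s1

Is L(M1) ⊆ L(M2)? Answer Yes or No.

Yes

Exploring the product automaton M1 × M2 from the start pair (q0, s0), following both machines on each input symbol, reaches 22 state pairs: (q0, s0), (q3, s2), (q4, s3), (q2, s3), (q1, s5), (q4, s6), (q3, s6), (q2, s0), (q3, s1), (q2, s6), (q1, s0), (q2, s1), (q1, s4), (q2, s2), (q3, s3), (q2, s4), (q2, s5), (q3, s5), (q3, s0), (q1, s1), (q1, s3), (q3, s4).
M1 accepts in {q0} and M2 accepts in {s0, s1, s2, s3, s4, s5}. The reachable pairs whose M1-component is accepting are (q0, s0); in each of them the M2-component is accepting too, so the product for L(M1) \ L(M2) (M1-component accepting, M2-component rejecting) has no reachable accepting pair and the difference is empty.
Hence every string in L(M1) is also in L(M2).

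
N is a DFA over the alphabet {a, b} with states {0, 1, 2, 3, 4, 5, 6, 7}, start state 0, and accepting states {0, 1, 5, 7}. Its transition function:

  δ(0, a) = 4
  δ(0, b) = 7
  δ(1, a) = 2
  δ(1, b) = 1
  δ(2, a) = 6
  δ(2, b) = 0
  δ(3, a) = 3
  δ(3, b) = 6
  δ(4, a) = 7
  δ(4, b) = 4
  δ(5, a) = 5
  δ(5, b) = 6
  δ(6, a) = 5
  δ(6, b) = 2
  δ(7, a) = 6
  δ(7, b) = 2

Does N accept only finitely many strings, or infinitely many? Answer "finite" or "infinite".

State 4 is reachable from the start and can reach an accepting state, and it lies on the cycle 4 → 4.
Traversing that cycle any number of times yields accepted strings of unbounded length, so the language is infinite.

infinite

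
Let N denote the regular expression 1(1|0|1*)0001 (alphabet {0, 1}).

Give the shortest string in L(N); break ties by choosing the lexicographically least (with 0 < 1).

By inspection of the expression, no string of length less than 5 matches, and 10001 is the lexicographically first match of length 5.

10001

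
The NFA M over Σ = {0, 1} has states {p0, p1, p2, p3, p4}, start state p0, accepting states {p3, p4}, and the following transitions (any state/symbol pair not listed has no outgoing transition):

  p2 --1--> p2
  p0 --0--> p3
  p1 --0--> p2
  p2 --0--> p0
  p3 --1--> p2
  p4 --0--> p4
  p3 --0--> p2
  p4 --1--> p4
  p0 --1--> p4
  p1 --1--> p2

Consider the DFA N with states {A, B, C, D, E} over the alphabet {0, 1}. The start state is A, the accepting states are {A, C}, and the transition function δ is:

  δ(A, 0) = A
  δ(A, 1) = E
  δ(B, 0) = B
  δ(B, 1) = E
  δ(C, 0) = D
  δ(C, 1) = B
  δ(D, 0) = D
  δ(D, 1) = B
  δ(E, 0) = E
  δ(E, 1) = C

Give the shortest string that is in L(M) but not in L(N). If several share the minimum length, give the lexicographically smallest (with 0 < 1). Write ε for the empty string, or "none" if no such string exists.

The string 1 is accepted by M but not by N.
No shorter string lies in the difference, and 1 is the lexicographically first length-1 string in L(M) \ L(N).

1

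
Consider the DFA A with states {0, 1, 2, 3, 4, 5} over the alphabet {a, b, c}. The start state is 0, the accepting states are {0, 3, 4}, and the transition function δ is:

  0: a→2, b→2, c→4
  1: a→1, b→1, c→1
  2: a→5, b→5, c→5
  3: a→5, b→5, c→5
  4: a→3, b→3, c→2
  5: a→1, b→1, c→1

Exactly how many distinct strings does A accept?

The useful subgraph on states {0, 3, 4} is acyclic, so L(A) is finite; the longest accepting path visits 3 useful states, giving maximum string length 2.
Counting accepting paths from 0 by length: 1 of length 0, 1 of length 1, 2 of length 2. Total 4.

4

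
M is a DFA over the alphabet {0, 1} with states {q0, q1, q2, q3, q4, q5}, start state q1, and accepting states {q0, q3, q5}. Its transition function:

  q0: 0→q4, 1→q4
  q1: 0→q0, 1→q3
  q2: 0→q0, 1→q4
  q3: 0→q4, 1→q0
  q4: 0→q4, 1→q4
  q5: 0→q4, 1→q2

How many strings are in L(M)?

The useful subgraph on states {q0, q1, q3} is acyclic, so L(M) is finite; the longest accepting path visits 3 useful states, giving maximum string length 2.
Counting accepting paths from q1 by length: 2 of length 1, 1 of length 2. Total 3.

3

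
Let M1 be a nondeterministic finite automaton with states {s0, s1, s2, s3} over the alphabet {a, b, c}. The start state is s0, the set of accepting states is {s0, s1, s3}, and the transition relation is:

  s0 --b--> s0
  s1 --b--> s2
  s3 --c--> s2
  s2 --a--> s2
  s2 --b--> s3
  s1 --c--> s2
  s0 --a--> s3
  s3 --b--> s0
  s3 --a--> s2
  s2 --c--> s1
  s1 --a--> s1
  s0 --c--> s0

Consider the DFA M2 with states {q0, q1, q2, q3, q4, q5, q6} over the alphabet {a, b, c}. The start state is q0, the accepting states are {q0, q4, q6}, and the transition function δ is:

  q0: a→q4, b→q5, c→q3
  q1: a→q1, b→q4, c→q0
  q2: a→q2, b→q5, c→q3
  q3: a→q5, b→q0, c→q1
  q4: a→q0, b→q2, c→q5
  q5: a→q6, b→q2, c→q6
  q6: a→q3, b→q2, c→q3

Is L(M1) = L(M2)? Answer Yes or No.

The string b is accepted by M1 but rejected by M2.
So L(M1) ≠ L(M2).

No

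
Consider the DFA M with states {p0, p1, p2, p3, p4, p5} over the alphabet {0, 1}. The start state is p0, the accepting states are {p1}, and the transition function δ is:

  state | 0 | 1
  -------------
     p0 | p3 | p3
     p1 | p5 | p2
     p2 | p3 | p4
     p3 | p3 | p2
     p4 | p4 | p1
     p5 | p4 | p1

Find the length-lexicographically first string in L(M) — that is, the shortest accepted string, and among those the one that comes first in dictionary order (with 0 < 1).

0111

A breadth-first search from p0 reaches an accepting state first via the path p0 → p3 → p2 → p4 → p1 on input 0111.
No string of length < 4 is accepted (BFS exhausts all shorter strings without reaching an accepting state), and 0111 is the lexicographically least accepting string of length 4.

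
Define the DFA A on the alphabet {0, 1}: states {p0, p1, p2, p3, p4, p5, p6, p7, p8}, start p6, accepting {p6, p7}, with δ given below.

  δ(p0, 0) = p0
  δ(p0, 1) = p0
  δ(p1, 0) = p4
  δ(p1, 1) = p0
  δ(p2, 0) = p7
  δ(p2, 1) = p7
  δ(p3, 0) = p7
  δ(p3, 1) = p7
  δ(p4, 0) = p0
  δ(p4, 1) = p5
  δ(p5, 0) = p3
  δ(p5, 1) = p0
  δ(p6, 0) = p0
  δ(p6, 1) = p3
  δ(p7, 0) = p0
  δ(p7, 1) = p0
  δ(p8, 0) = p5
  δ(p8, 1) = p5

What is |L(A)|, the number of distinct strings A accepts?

The useful subgraph on states {p3, p6, p7} is acyclic, so L(A) is finite; the longest accepting path visits 3 useful states, giving maximum string length 2.
Counting accepting paths from p6 by length: 1 of length 0, 2 of length 2. Total 3.

3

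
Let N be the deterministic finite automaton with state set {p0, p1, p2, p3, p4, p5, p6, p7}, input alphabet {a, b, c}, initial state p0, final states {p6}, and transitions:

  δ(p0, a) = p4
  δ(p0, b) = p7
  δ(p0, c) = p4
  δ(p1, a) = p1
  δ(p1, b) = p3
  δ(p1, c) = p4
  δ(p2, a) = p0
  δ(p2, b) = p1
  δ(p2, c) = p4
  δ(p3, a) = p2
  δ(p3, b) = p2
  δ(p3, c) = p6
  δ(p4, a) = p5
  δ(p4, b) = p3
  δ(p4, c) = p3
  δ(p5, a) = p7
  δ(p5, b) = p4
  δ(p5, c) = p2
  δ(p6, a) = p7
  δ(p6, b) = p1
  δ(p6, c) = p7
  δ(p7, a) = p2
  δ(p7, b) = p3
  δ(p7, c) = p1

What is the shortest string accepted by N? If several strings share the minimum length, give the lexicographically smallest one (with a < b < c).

A breadth-first search from p0 reaches an accepting state first via the path p0 → p4 → p3 → p6 on input abc.
No string of length < 3 is accepted (BFS exhausts all shorter strings without reaching an accepting state), and abc is the lexicographically least accepting string of length 3.

abc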